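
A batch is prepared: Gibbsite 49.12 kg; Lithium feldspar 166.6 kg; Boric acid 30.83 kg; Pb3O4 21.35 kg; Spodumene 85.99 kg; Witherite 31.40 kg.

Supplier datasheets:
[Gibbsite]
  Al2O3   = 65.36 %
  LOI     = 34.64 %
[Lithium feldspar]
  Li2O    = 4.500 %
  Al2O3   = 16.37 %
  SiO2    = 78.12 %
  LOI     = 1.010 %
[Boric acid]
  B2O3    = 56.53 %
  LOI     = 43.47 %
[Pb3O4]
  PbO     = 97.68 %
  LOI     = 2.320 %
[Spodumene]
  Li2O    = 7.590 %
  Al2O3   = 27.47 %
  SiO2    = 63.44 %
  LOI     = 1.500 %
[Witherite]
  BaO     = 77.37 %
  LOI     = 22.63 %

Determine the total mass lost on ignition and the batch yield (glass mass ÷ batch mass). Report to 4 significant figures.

LOI loss = 40.99 kg; glass = 344.3 kg; yield = 89.36%

All arithmetic maintains full precision in all steps — working values are shown (rounded to four significant figures) alongside each step. Each reported value carries a single rounding. The derived quantities, including the six compositions, ignition loss, yield, net glass mass, the totals, are carried using the weight values at 344.3 kg of glass in exact precision exactly as printed in the question or the answer.
Ignition loss by material:
  Gibbsite: 49.12 × 0.3464 = 17.02 kg
  Lithium feldspar: 166.6 × 0.01010 = 1.683 kg
  Boric acid: 30.83 × 0.4347 = 13.40 kg
  Pb3O4: 21.35 × 0.02320 = 0.4953 kg
  Spodumene: 85.99 × 0.01500 = 1.290 kg
  Witherite: 31.40 × 0.2263 = 7.106 kg
Total LOI = 40.99 kg
Glass = batch − LOI = 385.3 − 40.99 = 344.3 kg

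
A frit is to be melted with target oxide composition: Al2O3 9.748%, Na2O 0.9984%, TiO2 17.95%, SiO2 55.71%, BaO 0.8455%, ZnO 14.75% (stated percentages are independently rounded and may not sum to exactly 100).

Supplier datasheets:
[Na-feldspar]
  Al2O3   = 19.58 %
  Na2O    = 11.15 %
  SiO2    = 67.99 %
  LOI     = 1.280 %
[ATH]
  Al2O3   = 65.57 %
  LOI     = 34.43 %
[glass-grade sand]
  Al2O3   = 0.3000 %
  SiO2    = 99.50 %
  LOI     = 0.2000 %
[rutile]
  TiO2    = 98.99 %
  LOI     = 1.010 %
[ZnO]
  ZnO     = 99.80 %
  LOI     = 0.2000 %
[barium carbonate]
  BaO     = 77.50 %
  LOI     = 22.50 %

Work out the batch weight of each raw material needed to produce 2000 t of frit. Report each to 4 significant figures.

Batch per 2000 t frit:
  Na-feldspar: 179.1 t
  ATH: 239.3 t
  glass-grade sand: 997.4 t
  rutile: 362.7 t
  ZnO: 295.6 t
  barium carbonate: 21.82 t
Total batch = 2096 t; LOI loss = 95.84 t; yield = 95.43%

Mid-chain values are printed rounded to four significant digits as written — each numeric step holds full float precision all the way through; a single rounding produces every reported result — all derived quantities, including totals, the yield, the six compositions, net glass mass, LOI, are computed starting from the weights for 2000 t of glass in full float precision, as they appear in problem or answer.
Target masses of each oxide per 2000 t frit:
  Al2O3: 9.748% × 2000 = 195.0 t
  Na2O: 0.9984% × 2000 = 19.97 t
  TiO2: 17.95% × 2000 = 359.0 t
  SiO2: 55.71% × 2000 = 1114 t
  BaO: 0.8455% × 2000 = 16.91 t
  ZnO: 14.75% × 2000 = 295.0 t
Balance tally, oxide-wise, with the batch weights as given, relative to the basis at hand (each sum matches its target mass exact up to rounding of places):
  Al2O3: 179.1·0.1958 + 239.3·0.6557 + 997.4·0.003000 = 195.0 t (target 195.0 t)
  Na2O: 179.1·0.1115 = 19.97 t (target 19.97 t)
  TiO2: 362.7·0.9899 = 359.0 t (target 359.0 t)
  SiO2: 179.1·0.6799 + 997.4·0.9950 = 1114 t (target 1114 t)
  BaO: 21.82·0.7750 = 16.91 t (target 16.91 t)
  ZnO: 295.6·0.9980 = 295.0 t (target 295.0 t)
Auditing the glass mass value: net batch after ignition = 2000 t (targets for the oxides total 2000 t; basis as stated: 2000 t — any gap is answer rounding).
Whole-batch sum: Σ batch = 2096 t; Σ batch·LOI gives LOI loss = 95.84 t; the yield ratio, glass ÷ batch: 95.43%.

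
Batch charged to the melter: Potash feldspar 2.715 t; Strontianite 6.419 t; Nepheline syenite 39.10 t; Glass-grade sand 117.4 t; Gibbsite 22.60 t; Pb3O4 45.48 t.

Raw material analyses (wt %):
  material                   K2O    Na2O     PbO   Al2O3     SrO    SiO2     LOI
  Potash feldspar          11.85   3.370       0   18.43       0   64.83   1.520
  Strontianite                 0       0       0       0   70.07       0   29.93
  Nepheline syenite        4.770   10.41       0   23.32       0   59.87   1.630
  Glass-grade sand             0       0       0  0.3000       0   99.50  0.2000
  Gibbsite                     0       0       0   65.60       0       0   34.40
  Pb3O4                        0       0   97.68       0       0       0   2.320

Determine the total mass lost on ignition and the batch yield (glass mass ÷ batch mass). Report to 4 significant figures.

LOI loss = 11.66 t; glass = 222.0 t; yield = 95.01%

All arithmetic maintains exact precision at every stage. Mid-chain values appear (rounded to four significant digits) as written. Exactly one rounding is applied to each reported result; all derived quantities are rebuilt from the weighed amounts at 222.0 t of glass in full precision (the six compositions, yield, LOI, glass mass, the totals), exactly as shown in the problem or the answer.
Each material's LOI contribution:
  Potash feldspar: 2.715 × 0.01520 = 0.04127 t
  Strontianite: 6.419 × 0.2993 = 1.921 t
  Nepheline syenite: 39.10 × 0.01630 = 0.6373 t
  Glass-grade sand: 117.4 × 0.002000 = 0.2348 t
  Gibbsite: 22.60 × 0.3440 = 7.774 t
  Pb3O4: 45.48 × 0.02320 = 1.055 t
Total LOI = 11.66 t
Glass = batch − LOI = 233.7 − 11.66 = 222.0 t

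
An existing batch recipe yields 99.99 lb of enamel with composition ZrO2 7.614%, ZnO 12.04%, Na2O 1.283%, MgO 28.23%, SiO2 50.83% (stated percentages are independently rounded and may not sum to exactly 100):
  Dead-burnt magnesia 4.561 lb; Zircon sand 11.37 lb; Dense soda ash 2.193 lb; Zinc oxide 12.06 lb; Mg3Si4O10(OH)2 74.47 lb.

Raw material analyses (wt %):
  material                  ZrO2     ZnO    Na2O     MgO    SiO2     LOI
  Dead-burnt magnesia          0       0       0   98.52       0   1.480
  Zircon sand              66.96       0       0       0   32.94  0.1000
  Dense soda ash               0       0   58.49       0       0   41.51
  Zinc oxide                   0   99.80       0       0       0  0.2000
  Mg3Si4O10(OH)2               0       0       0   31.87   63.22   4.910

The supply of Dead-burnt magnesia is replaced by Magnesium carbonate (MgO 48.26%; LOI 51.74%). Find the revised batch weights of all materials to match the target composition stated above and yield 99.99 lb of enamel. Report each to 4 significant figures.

The working math holds full float precision all the way through; mid-chain values are shown (rounded to 4 significant figures) as written; every reported value takes exactly one rounding. All derived quantities are computed at full precision (LOI, glass mass, the totals, yield, five oxide percentages) from the batch weights at 99.99 lb of glass exactly as printed in the problem or answer text.
Target masses of each oxide per 99.99 lb enamel:
  ZrO2: 7.614% × 99.99 = 7.613 lb
  ZnO: 12.04% × 99.99 = 12.04 lb
  Na2O: 1.283% × 99.99 = 1.283 lb
  MgO: 28.23% × 99.99 = 28.23 lb
  SiO2: 50.83% × 99.99 = 50.82 lb
Checking each oxide sum applying the batch weights above, on the stated basis (sums match the target masses inside rounding margins):
  ZrO2: 11.37·0.6696 = 7.613 lb (target 7.613 lb)
  ZnO: 12.06·0.9980 = 12.04 lb (target 12.04 lb)
  Na2O: 2.193·0.5849 = 1.283 lb (target 1.283 lb)
  MgO: 9.311·0.4826 + 74.47·0.3187 = 28.23 lb (target 28.23 lb)
  SiO2: 11.37·0.3294 + 74.47·0.6322 = 50.83 lb (target 50.82 lb)
Mass balance on the glass: whole batch net of LOI = 99.98 lb (targets for the oxides total 99.99 lb; the stated basis being 99.99 lb — differing by rounding only).
Total batch = Σ batch = 109.4 lb; the LOI term Σ batch·LOI equals 9.420 lb; the yield ratio, glass ÷ batch: 91.39%.

Revised batch per 99.99 lb enamel:
  Magnesium carbonate: 9.311 lb
  Zircon sand: 11.37 lb
  Dense soda ash: 2.193 lb
  Zinc oxide: 12.06 lb
  Mg3Si4O10(OH)2: 74.47 lb
Total batch = 109.4 lb; LOI loss = 9.420 lb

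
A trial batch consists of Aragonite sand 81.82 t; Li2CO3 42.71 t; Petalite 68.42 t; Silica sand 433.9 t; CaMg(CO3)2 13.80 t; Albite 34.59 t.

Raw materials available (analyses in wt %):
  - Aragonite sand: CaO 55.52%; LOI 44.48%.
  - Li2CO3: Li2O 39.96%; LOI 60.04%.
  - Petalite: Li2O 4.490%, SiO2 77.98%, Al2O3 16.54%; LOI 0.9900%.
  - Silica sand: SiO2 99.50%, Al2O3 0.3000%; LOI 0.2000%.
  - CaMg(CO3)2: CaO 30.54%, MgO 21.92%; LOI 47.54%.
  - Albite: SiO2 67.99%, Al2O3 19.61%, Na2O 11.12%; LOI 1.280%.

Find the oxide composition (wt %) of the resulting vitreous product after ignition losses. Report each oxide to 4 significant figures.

Each numeric step runs at exact precision throughout. Working values are printed, rounded to four significant figures, between the steps. Exactly one rounding lands on every reported figure — all derived quantities are re-derived starting from the weights for 604.7 t of glass at full float precision (net glass mass, yield, LOI, the six compositions, totals) exactly as printed in either problem or answer.
What the batch supplies per oxide:
  Li2O: 42.71·0.3996 + 68.42·0.04490 = 20.14 t
  SiO2: 68.42·0.7798 + 433.9·0.9950 + 34.59·0.6799 = 508.6 t
  Al2O3: 68.42·0.1654 + 433.9·0.003000 + 34.59·0.1961 = 19.40 t
  CaO: 81.82·0.5552 + 13.80·0.3054 = 49.64 t
  Na2O: 34.59·0.1112 = 3.846 t
  MgO: 13.80·0.2192 = 3.025 t
LOI: 81.82·0.4448 + 42.71·0.6004 + 68.42·0.009900 + 433.9·0.002000 + 13.80·0.4754 + 34.59·0.01280 = 70.59 t
Glass mass = batch − LOI = 675.2 − 70.59 = 604.7 t (equal to the oxide-mass sum)
percent share: oxide ÷ glass, ×100

Glass mass = 604.7 t (batch 675.2 − LOI 70.59).
Composition: Li2O 3.331%, SiO2 84.11%, Al2O3 3.209%, CaO 8.210%, Na2O 0.6361%, MgO 0.5003%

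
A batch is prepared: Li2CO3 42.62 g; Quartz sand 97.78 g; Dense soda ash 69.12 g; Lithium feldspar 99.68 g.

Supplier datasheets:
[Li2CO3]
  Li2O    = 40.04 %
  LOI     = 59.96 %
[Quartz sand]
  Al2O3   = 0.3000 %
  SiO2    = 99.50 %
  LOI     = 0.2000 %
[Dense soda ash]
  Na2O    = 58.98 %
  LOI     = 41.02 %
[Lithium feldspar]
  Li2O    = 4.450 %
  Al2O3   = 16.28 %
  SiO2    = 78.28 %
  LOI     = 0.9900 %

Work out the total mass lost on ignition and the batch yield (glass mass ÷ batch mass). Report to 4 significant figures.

LOI loss = 55.09 g; glass = 254.1 g; yield = 82.18%

Rounding to four significant digits extends to each in-between result as shown; every computation keeps full float precision through the solve — exactly one rounding is applied to each reported number. Derived quantities (the totals, ignition loss, glass mass, yield, the four compositions) are carried from the batch weights at 254.1 g of glass at exact precision exactly as shown in question or answer.
Material-by-material LOI:
  Li2CO3: 42.62 × 0.5996 = 25.55 g
  Quartz sand: 97.78 × 0.002000 = 0.1956 g
  Dense soda ash: 69.12 × 0.4102 = 28.35 g
  Lithium feldspar: 99.68 × 0.009900 = 0.9868 g
Total LOI = 55.09 g
Glass = batch − LOI = 309.2 − 55.09 = 254.1 g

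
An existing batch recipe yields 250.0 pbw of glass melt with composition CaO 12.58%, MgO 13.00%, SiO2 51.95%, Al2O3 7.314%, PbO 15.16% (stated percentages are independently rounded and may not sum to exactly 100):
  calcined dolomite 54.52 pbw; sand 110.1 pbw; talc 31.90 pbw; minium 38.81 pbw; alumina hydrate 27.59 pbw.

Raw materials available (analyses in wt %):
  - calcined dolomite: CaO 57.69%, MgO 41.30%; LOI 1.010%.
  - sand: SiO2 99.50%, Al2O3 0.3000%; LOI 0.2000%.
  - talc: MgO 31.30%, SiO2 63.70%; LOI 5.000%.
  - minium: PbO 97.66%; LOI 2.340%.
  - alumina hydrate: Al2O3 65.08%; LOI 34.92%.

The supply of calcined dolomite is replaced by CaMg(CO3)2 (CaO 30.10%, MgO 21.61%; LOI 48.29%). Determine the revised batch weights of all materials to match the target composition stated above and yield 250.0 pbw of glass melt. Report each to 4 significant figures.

Revised batch per 250.0 pbw glass melt:
  CaMg(CO3)2: 104.5 pbw
  sand: 110.2 pbw
  talc: 31.70 pbw
  minium: 38.81 pbw
  alumina hydrate: 27.59 pbw
Total batch = 312.8 pbw; LOI loss = 62.81 pbw

Intermediates are printed rounded off to 4 significant figures across the worked steps — full precision is held from start to finish — each reported value is rounded once only; all derived quantities (totals, LOI, the five compositions, glass mass, the yield) are re-derived using the weight values per 250.0 pbw of glass in full precision as they appear in problem or answer.
Target masses of each oxide per 250.0 pbw glass melt:
  CaO: 12.58% × 250.0 = 31.45 pbw
  MgO: 13.00% × 250.0 = 32.50 pbw
  SiO2: 51.95% × 250.0 = 129.9 pbw
  Al2O3: 7.314% × 250.0 = 18.28 pbw
  PbO: 15.16% × 250.0 = 37.90 pbw
A balance pass over the oxides, given the weights on record, under the basis named above (sums match the target masses net of answer rounding effects):
  CaO: 104.5·0.3010 = 31.45 pbw (target 31.45 pbw)
  MgO: 104.5·0.2161 + 31.70·0.3130 = 32.50 pbw (target 32.50 pbw)
  SiO2: 110.2·0.9950 + 31.70·0.6370 = 129.8 pbw (target 129.9 pbw)
  Al2O3: 110.2·0.003000 + 27.59·0.6508 = 18.29 pbw (target 18.28 pbw)
  PbO: 38.81·0.9766 = 37.90 pbw (target 37.90 pbw)
Glass-mass closure: batch total minus LOI = 250.0 pbw (per-oxide target masses sum to 250.0 pbw; stated basis 250.0 pbw — gaps are rounding artifacts).
Total batch = Σ batch = 312.8 pbw; LOI loss = Σ batch·LOI = 62.81 pbw; yield = glass ÷ total batch = 79.92%.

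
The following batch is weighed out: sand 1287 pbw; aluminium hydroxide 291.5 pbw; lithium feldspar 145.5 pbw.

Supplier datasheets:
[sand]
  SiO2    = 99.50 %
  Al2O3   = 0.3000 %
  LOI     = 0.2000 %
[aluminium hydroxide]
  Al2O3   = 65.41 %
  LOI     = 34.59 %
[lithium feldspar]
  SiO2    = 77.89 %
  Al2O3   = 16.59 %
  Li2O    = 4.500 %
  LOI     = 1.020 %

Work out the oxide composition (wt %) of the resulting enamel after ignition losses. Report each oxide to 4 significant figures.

Glass mass = 1619 pbw (batch 1724 − LOI 104.9).
Composition: SiO2 86.09%, Al2O3 13.51%, Li2O 0.4044%

The intermediate values are rounded off to 4 significant figures as shown. Each numeric step runs at full float precision from start to finish. Every reported result is rounded once only — the derived quantities are carried from the batch weights at 1619 pbw of glass in full float precision (three oxide percentages, glass mass, ignition loss, the yield, the totals), as written in question or answer.
What the batch supplies per oxide:
  SiO2: 1287·0.9950 + 145.5·0.7789 = 1394 pbw
  Al2O3: 1287·0.003000 + 291.5·0.6541 + 145.5·0.1659 = 218.7 pbw
  Li2O: 145.5·0.04500 = 6.547 pbw
LOI: 1287·0.002000 + 291.5·0.3459 + 145.5·0.01020 = 104.9 pbw
The glass mass, total less LOI, = 1724 − 104.9 = 1619 pbw (equal to the oxide-mass sum)
wt %: oxide over glass, times 100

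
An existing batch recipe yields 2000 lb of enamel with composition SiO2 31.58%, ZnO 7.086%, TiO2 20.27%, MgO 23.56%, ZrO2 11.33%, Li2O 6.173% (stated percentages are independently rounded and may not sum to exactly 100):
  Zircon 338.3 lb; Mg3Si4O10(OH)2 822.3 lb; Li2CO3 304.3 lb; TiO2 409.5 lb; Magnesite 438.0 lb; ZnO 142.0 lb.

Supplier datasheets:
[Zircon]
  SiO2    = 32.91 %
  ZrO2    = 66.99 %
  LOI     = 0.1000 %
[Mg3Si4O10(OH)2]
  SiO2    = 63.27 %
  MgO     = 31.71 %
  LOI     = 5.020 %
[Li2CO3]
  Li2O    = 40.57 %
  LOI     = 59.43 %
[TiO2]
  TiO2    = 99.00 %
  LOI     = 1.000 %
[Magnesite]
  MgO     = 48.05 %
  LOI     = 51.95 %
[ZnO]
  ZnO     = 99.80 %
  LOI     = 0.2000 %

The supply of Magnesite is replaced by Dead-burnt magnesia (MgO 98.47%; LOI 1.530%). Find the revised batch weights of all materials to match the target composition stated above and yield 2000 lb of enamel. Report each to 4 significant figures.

Revised batch per 2000 lb enamel:
  Zircon: 338.3 lb
  Mg3Si4O10(OH)2: 822.3 lb
  Li2CO3: 304.3 lb
  TiO2: 409.5 lb
  Dead-burnt magnesia: 213.7 lb
  ZnO: 142.0 lb
Total batch = 2230 lb; LOI loss = 230.1 lb

Mid-chain values are printed rounded to 4 significant figures within the worked lines. All arithmetic carries exact precision in every operation — every reported result receives exactly one rounding; all derived quantities are rebuilt in full precision (the totals, yield, glass mass, ignition loss, six oxide percentages) starting from the weights at 2000 lb of glass exactly as printed in the problem or answer text.
Per-oxide target masses for 2000 lb enamel:
  SiO2: 31.58% × 2000 = 631.6 lb
  ZnO: 7.086% × 2000 = 141.7 lb
  TiO2: 20.27% × 2000 = 405.4 lb
  MgO: 23.56% × 2000 = 471.2 lb
  ZrO2: 11.33% × 2000 = 226.6 lb
  Li2O: 6.173% × 2000 = 123.5 lb
Oxide-by-oxide audit on the weights just shown, for the quoted basis mass (every target is met by its sum modulo rounding of the values):
  SiO2: 338.3·0.3291 + 822.3·0.6327 = 631.6 lb (target 631.6 lb)
  ZnO: 142.0·0.9980 = 141.7 lb (target 141.7 lb)
  TiO2: 409.5·0.9900 = 405.4 lb (target 405.4 lb)
  MgO: 822.3·0.3171 + 213.7·0.9847 = 471.2 lb (target 471.2 lb)
  ZrO2: 338.3·0.6699 = 226.6 lb (target 226.6 lb)
  Li2O: 304.3·0.4057 = 123.5 lb (target 123.5 lb)
Glass-mass closure: the batch minus its LOI: 2000 lb (per-oxide target masses sum to 2000 lb; with the basis standing at 2000 lb — any gap is answer rounding).
Adding the batch up: Σ batch = 2230 lb; Σ batch·LOI gives LOI loss = 230.1 lb; yield, glass over the total, = 89.68%.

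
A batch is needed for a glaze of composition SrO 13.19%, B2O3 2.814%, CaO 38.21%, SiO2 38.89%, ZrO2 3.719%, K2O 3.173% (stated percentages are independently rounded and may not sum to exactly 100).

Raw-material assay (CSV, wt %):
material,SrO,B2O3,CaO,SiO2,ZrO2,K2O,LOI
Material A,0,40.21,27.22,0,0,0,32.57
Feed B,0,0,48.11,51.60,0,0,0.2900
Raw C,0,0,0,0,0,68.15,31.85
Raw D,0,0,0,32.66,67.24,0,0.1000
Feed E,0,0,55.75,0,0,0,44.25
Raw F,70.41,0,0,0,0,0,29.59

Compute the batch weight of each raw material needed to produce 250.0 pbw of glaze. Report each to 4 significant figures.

Batch per 250.0 pbw glaze:
  Material A: 17.50 pbw
  Feed B: 179.7 pbw
  Raw C: 11.64 pbw
  Raw D: 13.83 pbw
  Feed E: 7.756 pbw
  Raw F: 46.83 pbw
Total batch = 277.3 pbw; LOI loss = 27.23 pbw; yield = 90.18%

Working values are printed (rounded to four significant digits) alongside each step — the whole derivation carries exact precision through every step; each reported number receives exactly one rounding — all derived quantities are rebuilt at exact precision (glass mass, yield, six oxide percentages, ignition loss, the totals) from the batch weights for 250.0 pbw of glass, exactly as shown in the question or the answer.
Target masses of each oxide per 250.0 pbw glaze:
  SrO: 13.19% × 250.0 = 32.98 pbw
  B2O3: 2.814% × 250.0 = 7.035 pbw
  CaO: 38.21% × 250.0 = 95.52 pbw
  SiO2: 38.89% × 250.0 = 97.22 pbw
  ZrO2: 3.719% × 250.0 = 9.298 pbw
  K2O: 3.173% × 250.0 = 7.932 pbw
Verifying the oxide balance from the weights as reported, on the stated basis (every target is met by its sum inside rounding margins):
  SrO: 46.83·0.7041 = 32.97 pbw (target 32.98 pbw)
  B2O3: 17.50·0.4021 = 7.037 pbw (target 7.035 pbw)
  CaO: 17.50·0.2722 + 179.7·0.4811 + 7.756·0.5575 = 95.54 pbw (target 95.52 pbw)
  SiO2: 179.7·0.5160 + 13.83·0.3266 = 97.24 pbw (target 97.22 pbw)
  ZrO2: 13.83·0.6724 = 9.299 pbw (target 9.298 pbw)
  K2O: 11.64·0.6815 = 7.933 pbw (target 7.932 pbw)
Glass-mass sanity pass: net batch after ignition = 250.0 pbw (per-oxide target masses sum to 250.0 pbw; basis as stated: 250.0 pbw — deltas are rounding alone).
Adding the batch up: Σ batch = 277.3 pbw; the LOI term Σ batch·LOI equals 27.23 pbw; yield: glass divided by total = 90.18%.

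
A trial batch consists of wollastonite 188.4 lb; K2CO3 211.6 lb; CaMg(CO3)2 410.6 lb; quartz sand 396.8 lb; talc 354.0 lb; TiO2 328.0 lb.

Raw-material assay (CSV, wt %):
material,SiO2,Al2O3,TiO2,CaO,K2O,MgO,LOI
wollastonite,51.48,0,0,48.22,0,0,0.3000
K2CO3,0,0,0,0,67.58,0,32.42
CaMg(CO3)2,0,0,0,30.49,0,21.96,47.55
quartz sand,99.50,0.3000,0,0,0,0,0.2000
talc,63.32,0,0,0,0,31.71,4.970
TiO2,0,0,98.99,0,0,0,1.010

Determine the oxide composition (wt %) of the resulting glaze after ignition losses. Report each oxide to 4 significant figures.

Every computation maintains full precision end to end — values along the way are shown (rounded to four significant digits) in the working. Each reported figure takes exactly one rounding — the derived quantities are computed in full precision (the yield, glass mass, totals, the six compositions, ignition loss) from the batch weights on 1603 lb of glass exactly as shown in the problem or the answer.
Mass of each oxide from the mix:
  SiO2: 188.4·0.5148 + 396.8·0.9950 + 354.0·0.6332 = 716.0 lb
  Al2O3: 396.8·0.003000 = 1.190 lb
  TiO2: 328.0·0.9899 = 324.7 lb
  CaO: 188.4·0.4822 + 410.6·0.3049 = 216.0 lb
  K2O: 211.6·0.6758 = 143.0 lb
  MgO: 410.6·0.2196 + 354.0·0.3171 = 202.4 lb
LOI: 188.4·0.003000 + 211.6·0.3242 + 410.6·0.4755 + 396.8·0.002000 + 354.0·0.04970 + 328.0·0.01010 = 286.1 lb
Resulting glass, batch − LOI: 1889 − 286.1 = 1603 lb (equal to the oxide-mass sum)
wt % = 100 × oxide mass / glass mass

Glass mass = 1603 lb (batch 1889 − LOI 286.1).
Composition: SiO2 44.66%, Al2O3 0.07425%, TiO2 20.25%, CaO 13.47%, K2O 8.919%, MgO 12.63%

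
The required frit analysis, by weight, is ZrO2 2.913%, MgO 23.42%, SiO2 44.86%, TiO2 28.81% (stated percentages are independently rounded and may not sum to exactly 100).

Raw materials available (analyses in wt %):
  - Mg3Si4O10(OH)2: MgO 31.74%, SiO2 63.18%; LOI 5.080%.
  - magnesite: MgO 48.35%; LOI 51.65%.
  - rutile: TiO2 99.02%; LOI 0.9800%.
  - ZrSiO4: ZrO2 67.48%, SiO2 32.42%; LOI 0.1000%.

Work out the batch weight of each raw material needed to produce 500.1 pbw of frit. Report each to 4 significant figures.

Batch per 500.1 pbw frit:
  Mg3Si4O10(OH)2: 344.0 pbw
  magnesite: 16.41 pbw
  rutile: 145.5 pbw
  ZrSiO4: 21.59 pbw
Total batch = 527.5 pbw; LOI loss = 27.40 pbw; yield = 94.81%

Values along the way are displayed rounded to four significant figures in the working. All arithmetic carries full precision in all steps. Each reported number sees exactly one rounding. The derived quantities are carried at full precision (ignition loss, the four compositions, the totals, net glass mass, yield) from the batch weights for 500.1 pbw of glass as written in either problem or answer.
Target oxide masses per 500.1 pbw frit:
  ZrO2: 2.913% × 500.1 = 14.57 pbw
  MgO: 23.42% × 500.1 = 117.1 pbw
  SiO2: 44.86% × 500.1 = 224.3 pbw
  TiO2: 28.81% × 500.1 = 144.1 pbw
Checking each oxide sum working from each reported weight, against the basis in use (delivered sums recover each target up to rounding of the answer):
  ZrO2: 21.59·0.6748 = 14.57 pbw (target 14.57 pbw)
  MgO: 344.0·0.3174 + 16.41·0.4835 = 117.1 pbw (target 117.1 pbw)
  SiO2: 344.0·0.6318 + 21.59·0.3242 = 224.3 pbw (target 224.3 pbw)
  TiO2: 145.5·0.9902 = 144.1 pbw (target 144.1 pbw)
Glass mass check: batch Σ − ignition loss = 500.1 pbw (summing oxide targets gives 500.1 pbw; with the basis standing at 500.1 pbw — any gap is answer rounding).
Whole-batch sum: Σ batch = 527.5 pbw; LOI loss = Σ batch·LOI = 27.40 pbw; yield = glass ÷ total batch = 94.81%.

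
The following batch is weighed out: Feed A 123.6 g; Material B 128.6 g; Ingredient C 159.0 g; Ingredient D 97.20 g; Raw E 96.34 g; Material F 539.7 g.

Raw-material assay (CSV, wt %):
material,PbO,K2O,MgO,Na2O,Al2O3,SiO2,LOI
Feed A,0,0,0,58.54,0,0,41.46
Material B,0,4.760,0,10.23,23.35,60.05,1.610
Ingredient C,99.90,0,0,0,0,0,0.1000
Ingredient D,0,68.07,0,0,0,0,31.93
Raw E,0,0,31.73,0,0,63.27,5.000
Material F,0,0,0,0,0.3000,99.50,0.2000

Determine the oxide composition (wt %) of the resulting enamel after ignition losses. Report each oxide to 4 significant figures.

Glass mass = 1054 g (batch 1144 − LOI 90.41).
Composition: PbO 15.07%, K2O 6.858%, MgO 2.900%, Na2O 8.113%, Al2O3 3.002%, SiO2 64.06%

Every computation keeps exact precision in every operation. Mid-chain values appear rounded to four significant figures within the worked lines — each reported figure receives exactly one rounding — derived quantities, which include six oxide percentages, LOI, yield, glass mass, the totals, are carried at full float precision, as written in the problem or the answer, using the weight values at 1054 g of glass.
Per-oxide mass from batch:
  PbO: 159.0·0.9990 = 158.8 g
  K2O: 128.6·0.04760 + 97.20·0.6807 = 72.29 g
  MgO: 96.34·0.3173 = 30.57 g
  Na2O: 123.6·0.5854 + 128.6·0.1023 = 85.51 g
  Al2O3: 128.6·0.2335 + 539.7·0.003000 = 31.65 g
  SiO2: 128.6·0.6005 + 96.34·0.6327 + 539.7·0.9950 = 675.2 g
LOI: 123.6·0.4146 + 128.6·0.01610 + 159.0·0.001000 + 97.20·0.3193 + 96.34·0.05000 + 539.7·0.002000 = 90.41 g
Glass mass = batch − LOI = 1144 − 90.41 = 1054 g (matching Σ of the oxides)
percent share: oxide ÷ glass, ×100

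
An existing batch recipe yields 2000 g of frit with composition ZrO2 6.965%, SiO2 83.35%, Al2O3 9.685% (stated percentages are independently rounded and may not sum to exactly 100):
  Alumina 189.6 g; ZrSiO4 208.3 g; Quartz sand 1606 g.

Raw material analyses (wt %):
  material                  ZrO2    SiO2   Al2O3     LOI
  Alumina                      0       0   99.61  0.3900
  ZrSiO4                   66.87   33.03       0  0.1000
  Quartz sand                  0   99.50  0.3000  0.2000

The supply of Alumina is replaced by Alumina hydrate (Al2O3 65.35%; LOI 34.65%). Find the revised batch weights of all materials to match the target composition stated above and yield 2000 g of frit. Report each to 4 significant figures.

Revised batch per 2000 g frit:
  Alumina hydrate: 289.0 g
  ZrSiO4: 208.3 g
  Quartz sand: 1606 g
Total batch = 2103 g; LOI loss = 103.6 g

In-progress results are printed (rounded to 4 significant figures) alongside each step — all internal work carries full float precision in every operation; a single rounding finalizes each reported value — the derived quantities, which include totals, the yield, three oxide percentages, glass mass, LOI, are carried at full precision, as written in problem or answer, from the weighed amounts on 2000 g of glass.
Oxide mass targets, per 2000 g frit:
  ZrO2: 6.965% × 2000 = 139.3 g
  SiO2: 83.35% × 2000 = 1667 g
  Al2O3: 9.685% × 2000 = 193.7 g
A balance pass over the oxides, from the weights as reported, against the basis in use (summed amounts equal target values exact up to rounding of places):
  ZrO2: 208.3·0.6687 = 139.3 g (target 139.3 g)
  SiO2: 208.3·0.3303 + 1606·0.9950 = 1667 g (target 1667 g)
  Al2O3: 289.0·0.6535 + 1606·0.003000 = 193.7 g (target 193.7 g)
Glass mass check: total batch − LOI = 2000 g (the Σ of target masses is 2000 g; against the stated basis, 2000 g — any gap is answer rounding).
Adding the batch up: Σ batch = 2103 g; the LOI term Σ batch·LOI equals 103.6 g; the yield ratio, glass ÷ batch: 95.08%.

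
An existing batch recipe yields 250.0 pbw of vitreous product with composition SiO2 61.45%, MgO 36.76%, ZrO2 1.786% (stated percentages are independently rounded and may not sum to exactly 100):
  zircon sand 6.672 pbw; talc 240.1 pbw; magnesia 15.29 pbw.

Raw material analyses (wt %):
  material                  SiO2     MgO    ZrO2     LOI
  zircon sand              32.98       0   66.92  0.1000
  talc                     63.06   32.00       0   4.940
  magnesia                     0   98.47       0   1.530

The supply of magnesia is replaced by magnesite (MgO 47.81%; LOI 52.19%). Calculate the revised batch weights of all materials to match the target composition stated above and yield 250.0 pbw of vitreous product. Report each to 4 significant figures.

Revised batch per 250.0 pbw vitreous product:
  zircon sand: 6.672 pbw
  talc: 240.1 pbw
  magnesite: 31.50 pbw
Total batch = 278.3 pbw; LOI loss = 28.31 pbw

All arithmetic keeps full float precision at all times — the intermediate values appear, rounded to four significant figures, alongside each step; each reported value includes exactly one rounding. The derived quantities are rebuilt from the weighed amounts for 250.0 pbw of glass at full float precision (three oxide percentages, totals, yield, LOI, glass mass), as given in either problem or answer.
Target oxide masses per 250.0 pbw vitreous product:
  SiO2: 61.45% × 250.0 = 153.6 pbw
  MgO: 36.76% × 250.0 = 91.90 pbw
  ZrO2: 1.786% × 250.0 = 4.465 pbw
Mass-balance tally per oxide using the reported weights, relative to the basis at hand (delivered sums recover each target given rounding of the digits):
  SiO2: 6.672·0.3298 + 240.1·0.6306 = 153.6 pbw (target 153.6 pbw)
  MgO: 240.1·0.3200 + 31.50·0.4781 = 91.89 pbw (target 91.90 pbw)
  ZrO2: 6.672·0.6692 = 4.465 pbw (target 4.465 pbw)
Auditing the glass mass value: net batch after ignition = 250.0 pbw (targets for the oxides total 250.0 pbw; stated basis 250.0 pbw — gaps are rounding artifacts).
Batch grand total — Σ batch = 278.3 pbw; ignition loss, Σ(batch × LOI) = 28.31 pbw; as yield: glass ÷ batch → 89.83%.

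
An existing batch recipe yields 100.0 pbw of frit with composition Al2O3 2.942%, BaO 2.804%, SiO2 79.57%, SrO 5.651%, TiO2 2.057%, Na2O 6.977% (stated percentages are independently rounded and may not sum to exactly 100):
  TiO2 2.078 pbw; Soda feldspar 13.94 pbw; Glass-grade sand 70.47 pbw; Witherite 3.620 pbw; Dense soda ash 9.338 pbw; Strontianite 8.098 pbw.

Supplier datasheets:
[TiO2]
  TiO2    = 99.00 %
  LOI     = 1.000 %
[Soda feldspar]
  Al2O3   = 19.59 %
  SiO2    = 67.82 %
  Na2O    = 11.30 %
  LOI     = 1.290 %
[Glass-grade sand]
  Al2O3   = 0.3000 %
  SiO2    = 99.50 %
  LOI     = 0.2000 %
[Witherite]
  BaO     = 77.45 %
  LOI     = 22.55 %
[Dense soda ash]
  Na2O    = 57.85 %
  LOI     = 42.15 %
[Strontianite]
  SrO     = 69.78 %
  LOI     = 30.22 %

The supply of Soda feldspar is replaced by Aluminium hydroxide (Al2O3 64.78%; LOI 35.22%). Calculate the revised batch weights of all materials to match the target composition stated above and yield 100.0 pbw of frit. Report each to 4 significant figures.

Revised batch per 100.0 pbw frit:
  TiO2: 2.078 pbw
  Aluminium hydroxide: 4.171 pbw
  Glass-grade sand: 79.97 pbw
  Witherite: 3.620 pbw
  Dense soda ash: 12.06 pbw
  Strontianite: 8.098 pbw
Total batch = 110.0 pbw; LOI loss = 9.997 pbw

Each numeric step maintains exact precision throughout. Working values are printed (rounded to 4 significant figures) when written out; exactly one rounding goes into every reported figure. Derived quantities are computed in full precision (net glass mass, the six compositions, totals, the yield, ignition loss) from the batch weights for 100.0 pbw of glass as written in the problem or answer text.
Target masses of each oxide per 100.0 pbw frit:
  Al2O3: 2.942% × 100.0 = 2.942 pbw
  BaO: 2.804% × 100.0 = 2.804 pbw
  SiO2: 79.57% × 100.0 = 79.57 pbw
  SrO: 5.651% × 100.0 = 5.651 pbw
  TiO2: 2.057% × 100.0 = 2.057 pbw
  Na2O: 6.977% × 100.0 = 6.977 pbw
Checking each oxide sum per the reported batch figures, relative to the basis at hand (sums match the target masses net of answer rounding effects):
  Al2O3: 4.171·0.6478 + 79.97·0.003000 = 2.942 pbw (target 2.942 pbw)
  BaO: 3.620·0.7745 = 2.804 pbw (target 2.804 pbw)
  SiO2: 79.97·0.9950 = 79.57 pbw (target 79.57 pbw)
  SrO: 8.098·0.6978 = 5.651 pbw (target 5.651 pbw)
  TiO2: 2.078·0.9900 = 2.057 pbw (target 2.057 pbw)
  Na2O: 12.06·0.5785 = 6.977 pbw (target 6.977 pbw)
Glass-mass bookkeeping: net batch after ignition = 100.0 pbw (summing oxide targets gives 100.0 pbw; against the stated basis, 100.0 pbw — rounding explains the deltas).
Batch total: Σ batch = 110.0 pbw; LOI loss = Σ batch·LOI = 9.997 pbw; glass ÷ batch gives a yield of 90.91%.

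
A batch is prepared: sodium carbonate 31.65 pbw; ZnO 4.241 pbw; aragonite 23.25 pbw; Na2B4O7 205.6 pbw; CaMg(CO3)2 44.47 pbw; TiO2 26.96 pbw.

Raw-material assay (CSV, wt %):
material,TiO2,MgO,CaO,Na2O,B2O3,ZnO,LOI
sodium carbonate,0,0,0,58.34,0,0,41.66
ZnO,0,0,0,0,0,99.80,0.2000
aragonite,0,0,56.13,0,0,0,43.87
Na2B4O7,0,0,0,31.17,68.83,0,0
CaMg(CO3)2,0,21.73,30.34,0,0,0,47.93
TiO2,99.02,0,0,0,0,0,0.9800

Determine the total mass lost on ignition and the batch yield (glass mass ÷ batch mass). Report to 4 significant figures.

LOI loss = 44.97 pbw; glass = 291.2 pbw; yield = 86.62%

Values along the way are printed, rounded to four significant digits, in the working; the working math runs at full precision at each step. Each reported result sees exactly one rounding — all derived quantities (glass mass, the totals, ignition loss, yield, the six compositions) are rebuilt from the weighed amounts for 291.2 pbw of glass at full precision, exactly as printed in the question or the answer.
Ignition loss by material:
  sodium carbonate: 31.65 × 0.4166 = 13.19 pbw
  ZnO: 4.241 × 0.002000 = 0.008482 pbw
  aragonite: 23.25 × 0.4387 = 10.20 pbw
  Na2B4O7: 205.6 × 0 = 0 pbw
  CaMg(CO3)2: 44.47 × 0.4793 = 21.31 pbw
  TiO2: 26.96 × 0.009800 = 0.2642 pbw
Total LOI = 44.97 pbw
Glass = batch − LOI = 336.2 − 44.97 = 291.2 pbw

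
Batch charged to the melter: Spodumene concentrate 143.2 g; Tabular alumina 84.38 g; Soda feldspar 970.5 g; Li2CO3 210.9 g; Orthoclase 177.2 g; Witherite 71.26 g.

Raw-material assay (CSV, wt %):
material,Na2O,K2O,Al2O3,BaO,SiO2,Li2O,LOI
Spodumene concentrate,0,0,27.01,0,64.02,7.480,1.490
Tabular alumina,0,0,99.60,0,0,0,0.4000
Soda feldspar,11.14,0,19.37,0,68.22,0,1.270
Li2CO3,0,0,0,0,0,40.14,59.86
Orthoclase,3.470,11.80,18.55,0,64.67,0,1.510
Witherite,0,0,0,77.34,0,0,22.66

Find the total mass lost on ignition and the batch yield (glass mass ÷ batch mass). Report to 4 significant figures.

Intermediates are displayed rounded to four significant figures as written. All internal work maintains exact precision at every stage. A single rounding yields every reported number. The derived quantities, including the yield, the six compositions, the totals, net glass mass, LOI, are computed from the batch weights for 1498 g of glass in full float precision, as quoted within problem or answer.
LOI of each material in turn:
  Spodumene concentrate: 143.2 × 0.01490 = 2.134 g
  Tabular alumina: 84.38 × 0.004000 = 0.3375 g
  Soda feldspar: 970.5 × 0.01270 = 12.33 g
  Li2CO3: 210.9 × 0.5986 = 126.2 g
  Orthoclase: 177.2 × 0.01510 = 2.676 g
  Witherite: 71.26 × 0.2266 = 16.15 g
Total LOI = 159.9 g
Glass = batch − LOI = 1657 − 159.9 = 1498 g

LOI loss = 159.9 g; glass = 1498 g; yield = 90.35%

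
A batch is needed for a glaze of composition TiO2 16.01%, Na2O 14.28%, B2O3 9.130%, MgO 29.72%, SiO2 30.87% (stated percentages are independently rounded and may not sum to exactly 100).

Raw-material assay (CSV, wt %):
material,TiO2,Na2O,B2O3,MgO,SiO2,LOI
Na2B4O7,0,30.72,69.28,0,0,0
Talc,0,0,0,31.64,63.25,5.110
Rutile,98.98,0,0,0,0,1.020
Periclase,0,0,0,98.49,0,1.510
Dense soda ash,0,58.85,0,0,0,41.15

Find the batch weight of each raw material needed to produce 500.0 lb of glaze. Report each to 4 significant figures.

Every computation keeps full float precision from first step to last. Working values are shown (rounded to 4 significant digits) as written; every reported number takes a single rounding. Derived quantities, including the totals, LOI, net glass mass, the five compositions, the yield, are rebuilt using the weight values at 500.0 lb of glass at full precision, exactly as shown in the question or the answer.
Per-oxide target masses for 500.0 lb glaze:
  TiO2: 16.01% × 500.0 = 80.05 lb
  Na2O: 14.28% × 500.0 = 71.40 lb
  B2O3: 9.130% × 500.0 = 45.65 lb
  MgO: 29.72% × 500.0 = 148.6 lb
  SiO2: 30.87% × 500.0 = 154.4 lb
Mass-balance tally per oxide on the weights just shown, under the basis named above (each sum matches its target mass modulo rounding of the values):
  TiO2: 80.87·0.9898 = 80.05 lb (target 80.05 lb)
  Na2O: 65.89·0.3072 + 86.93·0.5885 = 71.40 lb (target 71.40 lb)
  B2O3: 65.89·0.6928 = 45.65 lb (target 45.65 lb)
  MgO: 244.0·0.3164 + 72.48·0.9849 = 148.6 lb (target 148.6 lb)
  SiO2: 244.0·0.6325 = 154.3 lb (target 154.4 lb)
Consistency of the glass mass: total charge less LOI = 500.0 lb (the targets, summed, come to 500.1 lb; against the stated basis, 500.0 lb — differing by rounding only).
Batch total: Σ batch = 550.2 lb; Σ batch·LOI gives LOI loss = 50.16 lb; yield = glass ÷ total batch = 90.88%.

Batch per 500.0 lb glaze:
  Na2B4O7: 65.89 lb
  Talc: 244.0 lb
  Rutile: 80.87 lb
  Periclase: 72.48 lb
  Dense soda ash: 86.93 lb
Total batch = 550.2 lb; LOI loss = 50.16 lb; yield = 90.88%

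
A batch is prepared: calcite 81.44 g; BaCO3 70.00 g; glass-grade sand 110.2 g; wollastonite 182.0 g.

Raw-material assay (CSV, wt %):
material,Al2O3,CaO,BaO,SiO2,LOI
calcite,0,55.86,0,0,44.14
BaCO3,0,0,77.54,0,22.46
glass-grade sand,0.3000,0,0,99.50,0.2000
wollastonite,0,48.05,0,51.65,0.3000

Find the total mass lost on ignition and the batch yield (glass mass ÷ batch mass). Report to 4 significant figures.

LOI loss = 52.44 g; glass = 391.2 g; yield = 88.18%

Values along the way are rounded off to 4 significant figures when quoted; each numeric step runs at exact precision all the way through; exactly one rounding goes into each reported result. Derived quantities (LOI, the yield, glass mass, the four compositions, totals) are computed from the batch weights at 391.2 g of glass in full float precision, exactly as shown in either problem or answer.
Each material's LOI contribution:
  calcite: 81.44 × 0.4414 = 35.95 g
  BaCO3: 70.00 × 0.2246 = 15.72 g
  glass-grade sand: 110.2 × 0.002000 = 0.2204 g
  wollastonite: 182.0 × 0.003000 = 0.5460 g
Total LOI = 52.44 g
Glass = batch − LOI = 443.6 − 52.44 = 391.2 g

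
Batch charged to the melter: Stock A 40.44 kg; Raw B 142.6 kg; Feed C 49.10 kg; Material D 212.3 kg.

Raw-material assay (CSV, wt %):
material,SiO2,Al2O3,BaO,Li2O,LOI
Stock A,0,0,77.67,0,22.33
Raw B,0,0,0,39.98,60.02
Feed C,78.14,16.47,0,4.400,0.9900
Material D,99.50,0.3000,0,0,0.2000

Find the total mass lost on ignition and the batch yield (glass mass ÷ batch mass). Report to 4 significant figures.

LOI loss = 95.53 kg; glass = 348.9 kg; yield = 78.51%

Intermediates are printed, rounded to 4 significant digits, between the steps. Full float precision is held throughout; every reported value sees exactly one rounding. All derived quantities, which include LOI, yield, net glass mass, the totals, the four compositions, are rebuilt in full precision, as set out in problem or answer, using the weight values on 348.9 kg of glass.
LOI of each material in turn:
  Stock A: 40.44 × 0.2233 = 9.030 kg
  Raw B: 142.6 × 0.6002 = 85.59 kg
  Feed C: 49.10 × 0.009900 = 0.4861 kg
  Material D: 212.3 × 0.002000 = 0.4246 kg
Total LOI = 95.53 kg
Glass = batch − LOI = 444.4 − 95.53 = 348.9 kg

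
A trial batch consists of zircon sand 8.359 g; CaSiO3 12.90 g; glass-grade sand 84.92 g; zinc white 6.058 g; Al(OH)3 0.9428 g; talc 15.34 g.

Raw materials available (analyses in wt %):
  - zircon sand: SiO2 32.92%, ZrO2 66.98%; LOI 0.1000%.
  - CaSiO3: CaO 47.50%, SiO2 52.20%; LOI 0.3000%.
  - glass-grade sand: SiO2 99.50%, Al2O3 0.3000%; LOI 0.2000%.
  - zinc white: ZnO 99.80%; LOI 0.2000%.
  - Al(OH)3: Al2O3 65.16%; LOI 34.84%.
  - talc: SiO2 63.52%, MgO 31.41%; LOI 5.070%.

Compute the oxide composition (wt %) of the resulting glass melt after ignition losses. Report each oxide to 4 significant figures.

The whole derivation maintains full float precision in all steps; the intermediate values appear rounded to 4 significant figures in the printout — each reported value carries a single rounding; all derived quantities are re-derived from the batch weights per 127.2 g of glass at full precision (the totals, net glass mass, six oxide percentages, ignition loss, the yield), precisely as stated by the question or the answer.
Oxide-by-oxide delivered mass:
  CaO: 12.90·0.4750 = 6.127 g
  SiO2: 8.359·0.3292 + 12.90·0.5220 + 84.92·0.9950 + 15.34·0.6352 = 103.7 g
  ZnO: 6.058·0.9980 = 6.046 g
  ZrO2: 8.359·0.6698 = 5.599 g
  MgO: 15.34·0.3141 = 4.818 g
  Al2O3: 84.92·0.003000 + 0.9428·0.6516 = 0.8691 g
LOI: 8.359·0.001000 + 12.90·0.003000 + 84.92·0.002000 + 6.058·0.002000 + 0.9428·0.3484 + 15.34·0.05070 = 1.335 g
batch − LOI leaves glass = 128.5 − 1.335 = 127.2 g (equal to the oxide-mass sum)
percent by weight: oxide/glass ×100

Glass mass = 127.2 g (batch 128.5 − LOI 1.335).
Composition: CaO 4.818%, SiO2 81.55%, ZnO 4.754%, ZrO2 4.402%, MgO 3.788%, Al2O3 0.6833%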